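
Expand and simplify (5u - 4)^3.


Expand (5u - 4)^3 by repeated multiplication:
  (5u - 4)^2 = 25u^2 - 40u + 16
= 125u^3 - 300u^2 + 240u - 64


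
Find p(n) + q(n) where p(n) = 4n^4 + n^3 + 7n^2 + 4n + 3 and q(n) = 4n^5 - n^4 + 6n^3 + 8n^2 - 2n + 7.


Align terms by degree and add:
  4n^4 + n^3 + 7n^2 + 4n + 3
+ 4n^5 - n^4 + 6n^3 + 8n^2 - 2n + 7
= 4n^5 + 3n^4 + 7n^3 + 15n^2 + 2n + 10


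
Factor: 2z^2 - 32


Roots satisfy r1 + r2 = -b/a = 0 and r1*r2 = c/a = -16.
So r1 = -4, r2 = 4.
2z^2 - 32 = 2(z - r1)(z - r2) = 2(z + 4)(z - 4)


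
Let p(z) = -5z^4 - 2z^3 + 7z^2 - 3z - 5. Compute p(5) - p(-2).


p(5) = -3220
p(-2) = -35
p(5) - p(-2) = -3220 + 35 = -3185


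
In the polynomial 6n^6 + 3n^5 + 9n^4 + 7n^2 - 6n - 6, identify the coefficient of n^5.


Read off the coefficient of n^5: 3


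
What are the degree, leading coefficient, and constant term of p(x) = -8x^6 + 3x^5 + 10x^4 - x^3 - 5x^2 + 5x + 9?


Highest power of x is 6, with coefficient -8. Constant term is 9.
Degree = 6, leading coefficient = -8, constant term = 9


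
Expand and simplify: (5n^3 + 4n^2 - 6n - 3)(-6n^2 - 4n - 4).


Distribute each term of the first polynomial:
  (5n^3)(-6n^2 - 4n - 4) = -30n^5 - 20n^4 - 20n^3
  (4n^2)(-6n^2 - 4n - 4) = -24n^4 - 16n^3 - 16n^2
  (-6n)(-6n^2 - 4n - 4) = 36n^3 + 24n^2 + 24n
  (-3)(-6n^2 - 4n - 4) = 18n^2 + 12n + 12
Sum: -30n^5 - 44n^4 + 26n^2 + 36n + 12


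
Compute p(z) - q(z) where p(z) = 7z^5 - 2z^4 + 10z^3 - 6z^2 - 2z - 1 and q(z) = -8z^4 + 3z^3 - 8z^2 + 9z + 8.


Distribute the minus sign:
  (7z^5 - 2z^4 + 10z^3 - 6z^2 - 2z - 1)
- (-8z^4 + 3z^3 - 8z^2 + 9z + 8)
Negate second polynomial: 8z^4 - 3z^3 + 8z^2 - 9z - 8
Add: 7z^5 + 6z^4 + 7z^3 + 2z^2 - 11z - 9


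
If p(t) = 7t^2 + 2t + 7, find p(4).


Using direct substitution:
  7 * (4)^2 = 112
  2 * (4)^1 = 8
  constant: 7
Sum = 112 + 8 + 7 = 127


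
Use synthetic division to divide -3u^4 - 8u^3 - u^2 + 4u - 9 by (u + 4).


Synthetic division with c = -4. Coefficients: -3, -8, -1, 4, -9
Bring down -3.
  -3 * -4 = 12; 12 - 8 = 4
  4 * -4 = -16; -16 - 1 = -17
  -17 * -4 = 68; 68 + 4 = 72
  72 * -4 = -288; -288 - 9 = -297
Quotient: -3u^3 + 4u^2 - 17u + 72, Remainder: -297


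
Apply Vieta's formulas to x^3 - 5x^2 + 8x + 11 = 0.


Monic cubic x^3+bx^2+cx+d=0: sum=-b, pairwise sum=c, product=-d.
b=-5, c=8, d=11
r1+r2+r3 = 5
r1r2+r1r3+r2r3 = 8
r1r2r3 = -11


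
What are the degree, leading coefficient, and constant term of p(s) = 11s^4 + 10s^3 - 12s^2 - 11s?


Highest power of s is 4, with coefficient 11. Constant term is 0.
Degree = 4, leading coefficient = 11, constant term = 0


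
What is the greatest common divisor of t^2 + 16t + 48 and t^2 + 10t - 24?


Factor each:
  t^2 + 16t + 48 = (t + 12)(t + 4)
  t^2 + 10t - 24 = (t + 12)(t - 2)
Common monic factor: t + 12


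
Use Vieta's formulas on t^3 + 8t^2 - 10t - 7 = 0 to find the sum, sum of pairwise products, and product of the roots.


Monic cubic t^3+bt^2+ct+d=0: sum=-b, pairwise sum=c, product=-d.
b=8, c=-10, d=-7
r1+r2+r3 = -8
r1r2+r1r3+r2r3 = -10
r1r2r3 = 7


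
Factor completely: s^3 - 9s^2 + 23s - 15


Try integer roots (divisors of -15). s=1: p(1)=0.
Divide out (s - 1): quotient is s^2 - 8s + 15.
Factor the quadratic: (s - 3)(s - 5)
Result: (s - 1)(s - 3)(s - 5)


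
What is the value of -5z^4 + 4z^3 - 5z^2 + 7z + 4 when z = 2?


Using direct substitution:
  -5 * (2)^4 = -80
  4 * (2)^3 = 32
  -5 * (2)^2 = -20
  7 * (2)^1 = 14
  constant: 4
Sum = -80 + 32 - 20 + 14 + 4 = -50


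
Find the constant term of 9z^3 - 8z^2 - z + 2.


Read off the constant term: 2


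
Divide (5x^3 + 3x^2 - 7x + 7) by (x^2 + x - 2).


(5x^3 + 3x^2 - 7x + 7) / (x^2 + x - 2)
Step 1: 5x * (x^2 + x - 2) = 5x^3 + 5x^2 - 10x; subtract.
Step 2: -2 * (x^2 + x - 2) = -2x^2 - 2x + 4; subtract.
Quotient: 5x - 2, Remainder: 5x + 3


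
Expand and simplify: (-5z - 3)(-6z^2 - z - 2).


Distribute each term of the first polynomial:
  (-5z)(-6z^2 - z - 2) = 30z^3 + 5z^2 + 10z
  (-3)(-6z^2 - z - 2) = 18z^2 + 3z + 6
Sum: 30z^3 + 23z^2 + 13z + 6


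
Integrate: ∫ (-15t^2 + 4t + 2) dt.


Reverse power rule on each term:
  ∫ -15t^2 dt = -5t^3
  ∫ 4t dt = 2t^2
  ∫ 2 dt = 2t
F(t) = -5t^3 + 2t^2 + 2t + C


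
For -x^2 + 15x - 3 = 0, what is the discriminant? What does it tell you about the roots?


D = b^2 - 4ac = (15)^2 - 4(-1)(-3) = 225 - 12 = 213
Since D > 0: two distinct irrational roots


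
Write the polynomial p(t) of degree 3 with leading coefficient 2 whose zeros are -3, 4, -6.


p(t) = 2(t + 3)(t - 4)(t + 6)
Expand: 2t^3 + 10t^2 - 36t - 144


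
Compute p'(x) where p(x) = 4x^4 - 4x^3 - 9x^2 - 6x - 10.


Apply the power rule term by term:
  d/dx(4x^4) = 16x^3
  d/dx(-4x^3) = -12x^2
  d/dx(-9x^2) = -18x
  d/dx(-6x) = -6
  d/dx(-10) = 0
p'(x) = 16x^3 - 12x^2 - 18x - 6


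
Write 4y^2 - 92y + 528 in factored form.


Roots satisfy r1 + r2 = -b/a = 23 and r1*r2 = c/a = 132.
So r1 = 11, r2 = 12.
4y^2 - 92y + 528 = 4(y - r1)(y - r2) = 4(y - 11)(y - 12)


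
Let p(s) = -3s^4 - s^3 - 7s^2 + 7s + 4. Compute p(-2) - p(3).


p(-2) = -78
p(3) = -308
p(-2) - p(3) = -78 + 308 = 230


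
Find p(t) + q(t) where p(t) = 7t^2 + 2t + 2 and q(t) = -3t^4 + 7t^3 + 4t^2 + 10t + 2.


Align terms by degree and add:
  7t^2 + 2t + 2
  -3t^4 + 7t^3 + 4t^2 + 10t + 2
= -3t^4 + 7t^3 + 11t^2 + 12t + 4


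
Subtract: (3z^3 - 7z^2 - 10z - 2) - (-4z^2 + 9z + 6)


Distribute the minus sign:
  (3z^3 - 7z^2 - 10z - 2)
- (-4z^2 + 9z + 6)
Negate second polynomial: 4z^2 - 9z - 6
Add: 3z^3 - 3z^2 - 19z - 8


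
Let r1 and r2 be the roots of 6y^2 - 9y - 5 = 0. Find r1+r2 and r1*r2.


For ay^2+by+c=0: sum = -b/a, product = c/a.
a=6, b=-9, c=-5
Sum = -(-9)/6 = 3/2
Product = (-5)/6 = -5/6


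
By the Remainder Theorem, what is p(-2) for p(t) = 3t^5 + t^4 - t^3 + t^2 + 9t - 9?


By the Remainder Theorem, the remainder equals p(-2):
  3*(-2)^5 = -96
  1*(-2)^4 = 16
  -1*(-2)^3 = 8
  1*(-2)^2 = 4
  9*(-2)^1 = -18
  constant: -9
Sum: -96 + 16 + 8 + 4 - 18 - 9 = -95


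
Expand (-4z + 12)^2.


Expand (-4z + 12)^2 by repeated multiplication:
= 16z^2 - 96z + 144


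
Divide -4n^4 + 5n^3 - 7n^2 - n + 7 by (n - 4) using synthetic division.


Synthetic division with c = 4. Coefficients: -4, 5, -7, -1, 7
Bring down -4.
  -4 * 4 = -16; -16 + 5 = -11
  -11 * 4 = -44; -44 - 7 = -51
  -51 * 4 = -204; -204 - 1 = -205
  -205 * 4 = -820; -820 + 7 = -813
Quotient: -4n^3 - 11n^2 - 51n - 205, Remainder: -813


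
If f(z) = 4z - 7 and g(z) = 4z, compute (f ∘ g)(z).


Substitute g(z) into f:
f(g(z)) = 4*(4z) + (-7)
Expand and combine: 16z - 7


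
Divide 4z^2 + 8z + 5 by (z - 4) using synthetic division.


Synthetic division with c = 4. Coefficients: 4, 8, 5
Bring down 4.
  4 * 4 = 16; 16 + 8 = 24
  24 * 4 = 96; 96 + 5 = 101
Quotient: 4z + 24, Remainder: 101


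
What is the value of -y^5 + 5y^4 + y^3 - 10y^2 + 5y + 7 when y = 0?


Using direct substitution:
  -1 * (0)^5 = 0
  5 * (0)^4 = 0
  1 * (0)^3 = 0
  -10 * (0)^2 = 0
  5 * (0)^1 = 0
  constant: 7
Sum = 0 + 0 + 0 + 0 + 0 + 7 = 7


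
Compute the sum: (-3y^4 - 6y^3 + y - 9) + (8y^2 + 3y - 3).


Align terms by degree and add:
  -3y^4 - 6y^3 + y - 9
+ 8y^2 + 3y - 3
= -3y^4 - 6y^3 + 8y^2 + 4y - 12


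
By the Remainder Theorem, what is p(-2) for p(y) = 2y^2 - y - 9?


By the Remainder Theorem, the remainder equals p(-2):
  2*(-2)^2 = 8
  -1*(-2)^1 = 2
  constant: -9
Sum: 8 + 2 - 9 = 1


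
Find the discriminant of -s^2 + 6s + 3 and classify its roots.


D = b^2 - 4ac = (6)^2 - 4(-1)(3) = 36 + 12 = 48
Since D > 0: two distinct irrational roots


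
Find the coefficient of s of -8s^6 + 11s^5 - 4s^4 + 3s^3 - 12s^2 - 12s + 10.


Read off the coefficient of s: -12


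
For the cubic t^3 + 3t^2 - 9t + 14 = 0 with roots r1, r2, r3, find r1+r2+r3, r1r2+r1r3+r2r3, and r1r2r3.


Monic cubic t^3+bt^2+ct+d=0: sum=-b, pairwise sum=c, product=-d.
b=3, c=-9, d=14
r1+r2+r3 = -3
r1r2+r1r3+r2r3 = -9
r1r2r3 = -14


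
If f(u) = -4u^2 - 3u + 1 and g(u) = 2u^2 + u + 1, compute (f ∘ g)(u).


Substitute g(u) into f:
f(g(u)) = -4*(2u^2 + u + 1)^2 + (-3)*(2u^2 + u + 1) + 1
(2u^2 + u + 1)^2 = 4u^4 + 4u^3 + 5u^2 + 2u + 1
Expand and combine: -16u^4 - 16u^3 - 26u^2 - 11u - 6


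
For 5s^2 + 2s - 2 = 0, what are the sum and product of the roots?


For as^2+bs+c=0: sum = -b/a, product = c/a.
a=5, b=2, c=-2
Sum = -(2)/5 = -2/5
Product = (-2)/5 = -2/5


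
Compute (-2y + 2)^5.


Expand (-2y + 2)^5 by repeated multiplication:
  (-2y + 2)^2 = 4y^2 - 8y + 4
  (-2y + 2)^3 = -8y^3 + 24y^2 - 24y + 8
  (-2y + 2)^4 = 16y^4 - 64y^3 + 96y^2 - 64y + 16
= -32y^5 + 160y^4 - 320y^3 + 320y^2 - 160y + 32


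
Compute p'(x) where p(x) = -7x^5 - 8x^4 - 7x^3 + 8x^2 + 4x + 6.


Apply the power rule term by term:
  d/dx(-7x^5) = -35x^4
  d/dx(-8x^4) = -32x^3
  d/dx(-7x^3) = -21x^2
  d/dx(8x^2) = 16x
  d/dx(4x) = 4
  d/dx(6) = 0
p'(x) = -35x^4 - 32x^3 - 21x^2 + 16x + 4


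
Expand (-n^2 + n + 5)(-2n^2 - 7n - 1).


Distribute each term of the first polynomial:
  (-n^2)(-2n^2 - 7n - 1) = 2n^4 + 7n^3 + n^2
  (n)(-2n^2 - 7n - 1) = -2n^3 - 7n^2 - n
  (5)(-2n^2 - 7n - 1) = -10n^2 - 35n - 5
Sum: 2n^4 + 5n^3 - 16n^2 - 36n - 5


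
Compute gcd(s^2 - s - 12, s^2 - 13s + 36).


Factor each:
  s^2 - s - 12 = (s - 4)(s + 3)
  s^2 - 13s + 36 = (s - 4)(s - 9)
Common monic factor: s - 4


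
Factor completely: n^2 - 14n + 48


Roots satisfy r1 + r2 = -b/a = 14 and r1*r2 = c/a = 48.
So r1 = 8, r2 = 6.
n^2 - 14n + 48 = (n - r1)(n - r2) = (n - 8)(n - 6)


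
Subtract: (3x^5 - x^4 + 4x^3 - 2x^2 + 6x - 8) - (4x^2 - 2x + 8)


Distribute the minus sign:
  (3x^5 - x^4 + 4x^3 - 2x^2 + 6x - 8)
- (4x^2 - 2x + 8)
Negate second polynomial: -4x^2 + 2x - 8
Add: 3x^5 - x^4 + 4x^3 - 6x^2 + 8x - 16


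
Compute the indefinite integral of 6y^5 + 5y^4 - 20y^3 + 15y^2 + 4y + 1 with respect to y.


Reverse power rule on each term:
  ∫ 6y^5 dy = y^6
  ∫ 5y^4 dy = y^5
  ∫ -20y^3 dy = -5y^4
  ∫ 15y^2 dy = 5y^3
  ∫ 4y dy = 2y^2
  ∫ 1 dy = y
F(y) = y^6 + y^5 - 5y^4 + 5y^3 + 2y^2 + y + C


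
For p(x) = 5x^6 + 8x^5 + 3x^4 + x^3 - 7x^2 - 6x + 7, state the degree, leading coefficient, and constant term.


Highest power of x is 6, with coefficient 5. Constant term is 7.
Degree = 6, leading coefficient = 5, constant term = 7


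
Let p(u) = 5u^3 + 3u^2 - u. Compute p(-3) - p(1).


p(-3) = -105
p(1) = 7
p(-3) - p(1) = -105 - 7 = -112


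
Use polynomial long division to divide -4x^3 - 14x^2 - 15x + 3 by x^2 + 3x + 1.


(-4x^3 - 14x^2 - 15x + 3) / (x^2 + 3x + 1)
Step 1: -4x * (x^2 + 3x + 1) = -4x^3 - 12x^2 - 4x; subtract.
Step 2: -2 * (x^2 + 3x + 1) = -2x^2 - 6x - 2; subtract.
Quotient: -4x - 2, Remainder: -5x + 5


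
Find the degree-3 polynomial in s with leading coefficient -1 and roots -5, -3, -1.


p(s) = -(s + 5)(s + 3)(s + 1)
Expand: -s^3 - 9s^2 - 23s - 15


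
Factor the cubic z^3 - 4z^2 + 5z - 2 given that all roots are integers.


Try integer roots (divisors of -2). z=1: p(1)=0.
Divide out (z - 1): quotient is z^2 - 3z + 2.
Factor the quadratic: (z - 2)(z - 1)
Result: (z - 1)(z - 2)(z - 1)


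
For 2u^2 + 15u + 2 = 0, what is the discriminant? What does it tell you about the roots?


D = b^2 - 4ac = (15)^2 - 4(2)(2) = 225 - 16 = 209
Since D > 0: two distinct irrational roots


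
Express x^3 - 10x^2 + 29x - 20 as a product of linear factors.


Try integer roots (divisors of -20). x=4: p(4)=0.
Divide out (x - 4): quotient is x^2 - 6x + 5.
Factor the quadratic: (x - 1)(x - 5)
Result: (x - 4)(x - 1)(x - 5)


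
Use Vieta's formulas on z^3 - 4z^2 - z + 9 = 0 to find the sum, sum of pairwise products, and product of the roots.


Monic cubic z^3+bz^2+cz+d=0: sum=-b, pairwise sum=c, product=-d.
b=-4, c=-1, d=9
r1+r2+r3 = 4
r1r2+r1r3+r2r3 = -1
r1r2r3 = -9


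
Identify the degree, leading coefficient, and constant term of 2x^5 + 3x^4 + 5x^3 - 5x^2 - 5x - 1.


Highest power of x is 5, with coefficient 2. Constant term is -1.
Degree = 5, leading coefficient = 2, constant term = -1


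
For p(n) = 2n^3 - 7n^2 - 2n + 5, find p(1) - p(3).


p(1) = -2
p(3) = -10
p(1) - p(3) = -2 + 10 = 8


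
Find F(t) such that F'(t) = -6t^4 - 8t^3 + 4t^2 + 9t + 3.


Reverse power rule on each term:
  ∫ -6t^4 dt = -(6/5)t^5
  ∫ -8t^3 dt = -2t^4
  ∫ 4t^2 dt = (4/3)t^3
  ∫ 9t dt = (9/2)t^2
  ∫ 3 dt = 3t
F(t) = -(6/5)t^5 - 2t^4 + (4/3)t^3 + (9/2)t^2 + 3t + C


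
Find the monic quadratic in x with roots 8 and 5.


p(x) = (x - 8)(x - 5)
Expand: x^2 - 13x + 40


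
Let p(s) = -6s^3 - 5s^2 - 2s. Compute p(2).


Using direct substitution:
  -6 * (2)^3 = -48
  -5 * (2)^2 = -20
  -2 * (2)^1 = -4
  constant: 0
Sum = -48 - 20 - 4 + 0 = -72


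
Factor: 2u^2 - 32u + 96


Roots satisfy r1 + r2 = -b/a = 16 and r1*r2 = c/a = 48.
So r1 = 12, r2 = 4.
2u^2 - 32u + 96 = 2(u - r1)(u - r2) = 2(u - 12)(u - 4)


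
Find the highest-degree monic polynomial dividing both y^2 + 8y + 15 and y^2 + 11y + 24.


Factor each:
  y^2 + 8y + 15 = (y + 3)(y + 5)
  y^2 + 11y + 24 = (y + 3)(y + 8)
Common monic factor: y + 3


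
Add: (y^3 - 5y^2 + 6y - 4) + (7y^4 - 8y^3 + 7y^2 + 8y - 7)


Align terms by degree and add:
  y^3 - 5y^2 + 6y - 4
+ 7y^4 - 8y^3 + 7y^2 + 8y - 7
= 7y^4 - 7y^3 + 2y^2 + 14y - 11


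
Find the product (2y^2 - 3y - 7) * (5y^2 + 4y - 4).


Distribute each term of the first polynomial:
  (2y^2)(5y^2 + 4y - 4) = 10y^4 + 8y^3 - 8y^2
  (-3y)(5y^2 + 4y - 4) = -15y^3 - 12y^2 + 12y
  (-7)(5y^2 + 4y - 4) = -35y^2 - 28y + 28
Sum: 10y^4 - 7y^3 - 55y^2 - 16y + 28


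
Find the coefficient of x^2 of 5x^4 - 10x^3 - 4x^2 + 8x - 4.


Read off the coefficient of x^2: -4


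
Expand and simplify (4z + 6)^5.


Expand (4z + 6)^5 by repeated multiplication:
  (4z + 6)^2 = 16z^2 + 48z + 36
  (4z + 6)^3 = 64z^3 + 288z^2 + 432z + 216
  (4z + 6)^4 = 256z^4 + 1536z^3 + 3456z^2 + 3456z + 1296
= 1024z^5 + 7680z^4 + 23040z^3 + 34560z^2 + 25920z + 7776


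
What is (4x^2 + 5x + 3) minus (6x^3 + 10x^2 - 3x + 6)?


Distribute the minus sign:
  (4x^2 + 5x + 3)
- (6x^3 + 10x^2 - 3x + 6)
Negate second polynomial: -6x^3 - 10x^2 + 3x - 6
Add: -6x^3 - 6x^2 + 8x - 3


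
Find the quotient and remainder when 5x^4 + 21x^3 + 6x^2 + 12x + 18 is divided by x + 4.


(5x^4 + 21x^3 + 6x^2 + 12x + 18) / (x + 4)
Step 1: 5x^3 * (x + 4) = 5x^4 + 20x^3; subtract.
Step 2: x^2 * (x + 4) = x^3 + 4x^2; subtract.
Step 3: 2x * (x + 4) = 2x^2 + 8x; subtract.
Step 4: 4 * (x + 4) = 4x + 16; subtract.
Quotient: 5x^3 + x^2 + 2x + 4, Remainder: 2


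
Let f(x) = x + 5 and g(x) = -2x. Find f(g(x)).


Substitute g(x) into f:
f(g(x)) = 1*(-2x) + 5
Expand and combine: -2x + 5


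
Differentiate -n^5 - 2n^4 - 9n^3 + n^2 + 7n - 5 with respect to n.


Apply the power rule term by term:
  d/dn(-n^5) = -5n^4
  d/dn(-2n^4) = -8n^3
  d/dn(-9n^3) = -27n^2
  d/dn(n^2) = 2n
  d/dn(7n) = 7
  d/dn(-5) = 0
p'(n) = -5n^4 - 8n^3 - 27n^2 + 2n + 7


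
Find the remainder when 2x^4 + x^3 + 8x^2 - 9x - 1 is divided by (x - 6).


By the Remainder Theorem, the remainder equals p(6):
  2*(6)^4 = 2592
  1*(6)^3 = 216
  8*(6)^2 = 288
  -9*(6)^1 = -54
  constant: -1
Sum: 2592 + 216 + 288 - 54 - 1 = 3041


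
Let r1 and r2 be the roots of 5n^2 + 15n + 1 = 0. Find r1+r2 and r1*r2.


For an^2+bn+c=0: sum = -b/a, product = c/a.
a=5, b=15, c=1
Sum = -(15)/5 = -3
Product = (1)/5 = 1/5


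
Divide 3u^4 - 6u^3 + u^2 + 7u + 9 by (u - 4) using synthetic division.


Synthetic division with c = 4. Coefficients: 3, -6, 1, 7, 9
Bring down 3.
  3 * 4 = 12; 12 - 6 = 6
  6 * 4 = 24; 24 + 1 = 25
  25 * 4 = 100; 100 + 7 = 107
  107 * 4 = 428; 428 + 9 = 437
Quotient: 3u^3 + 6u^2 + 25u + 107, Remainder: 437


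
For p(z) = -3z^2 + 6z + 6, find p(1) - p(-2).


p(1) = 9
p(-2) = -18
p(1) - p(-2) = 9 + 18 = 27


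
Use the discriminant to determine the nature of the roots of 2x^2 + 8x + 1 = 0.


D = b^2 - 4ac = (8)^2 - 4(2)(1) = 64 - 8 = 56
Since D > 0: two distinct irrational roots


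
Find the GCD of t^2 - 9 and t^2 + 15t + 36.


Factor each:
  t^2 - 9 = (t + 3)(t - 3)
  t^2 + 15t + 36 = (t + 3)(t + 12)
Common monic factor: t + 3


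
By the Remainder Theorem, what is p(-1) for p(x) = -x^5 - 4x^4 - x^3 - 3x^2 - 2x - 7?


By the Remainder Theorem, the remainder equals p(-1):
  -1*(-1)^5 = 1
  -4*(-1)^4 = -4
  -1*(-1)^3 = 1
  -3*(-1)^2 = -3
  -2*(-1)^1 = 2
  constant: -7
Sum: 1 - 4 + 1 - 3 + 2 - 7 = -10


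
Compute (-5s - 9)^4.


Expand (-5s - 9)^4 by repeated multiplication:
  (-5s - 9)^2 = 25s^2 + 90s + 81
  (-5s - 9)^3 = -125s^3 - 675s^2 - 1215s - 729
= 625s^4 + 4500s^3 + 12150s^2 + 14580s + 6561


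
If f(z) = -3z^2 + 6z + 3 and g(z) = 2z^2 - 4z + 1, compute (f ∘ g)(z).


Substitute g(z) into f:
f(g(z)) = -3*(2z^2 - 4z + 1)^2 + 6*(2z^2 - 4z + 1) + 3
(2z^2 - 4z + 1)^2 = 4z^4 - 16z^3 + 20z^2 - 8z + 1
Expand and combine: -12z^4 + 48z^3 - 48z^2 + 6


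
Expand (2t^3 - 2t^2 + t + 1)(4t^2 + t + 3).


Distribute each term of the first polynomial:
  (2t^3)(4t^2 + t + 3) = 8t^5 + 2t^4 + 6t^3
  (-2t^2)(4t^2 + t + 3) = -8t^4 - 2t^3 - 6t^2
  (t)(4t^2 + t + 3) = 4t^3 + t^2 + 3t
  (1)(4t^2 + t + 3) = 4t^2 + t + 3
Sum: 8t^5 - 6t^4 + 8t^3 - t^2 + 4t + 3


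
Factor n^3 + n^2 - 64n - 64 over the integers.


Try integer roots (divisors of -64). n=8: p(8)=0.
Divide out (n - 8): quotient is n^2 + 9n + 8.
Factor the quadratic: (n + 8)(n + 1)
Result: (n - 8)(n + 8)(n + 1)


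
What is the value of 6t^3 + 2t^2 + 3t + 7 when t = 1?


Using direct substitution:
  6 * (1)^3 = 6
  2 * (1)^2 = 2
  3 * (1)^1 = 3
  constant: 7
Sum = 6 + 2 + 3 + 7 = 18


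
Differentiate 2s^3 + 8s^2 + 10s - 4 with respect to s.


Apply the power rule term by term:
  d/ds(2s^3) = 6s^2
  d/ds(8s^2) = 16s
  d/ds(10s) = 10
  d/ds(-4) = 0
p'(s) = 6s^2 + 16s + 10


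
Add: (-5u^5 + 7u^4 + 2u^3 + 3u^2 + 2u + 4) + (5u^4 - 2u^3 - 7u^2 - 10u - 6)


Align terms by degree and add:
  -5u^5 + 7u^4 + 2u^3 + 3u^2 + 2u + 4
+ 5u^4 - 2u^3 - 7u^2 - 10u - 6
= -5u^5 + 12u^4 - 4u^2 - 8u - 2


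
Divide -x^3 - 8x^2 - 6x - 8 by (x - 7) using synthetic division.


Synthetic division with c = 7. Coefficients: -1, -8, -6, -8
Bring down -1.
  -1 * 7 = -7; -7 - 8 = -15
  -15 * 7 = -105; -105 - 6 = -111
  -111 * 7 = -777; -777 - 8 = -785
Quotient: -x^2 - 15x - 111, Remainder: -785


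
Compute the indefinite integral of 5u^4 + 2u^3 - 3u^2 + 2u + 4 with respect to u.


Reverse power rule on each term:
  ∫ 5u^4 du = u^5
  ∫ 2u^3 du = (1/2)u^4
  ∫ -3u^2 du = -u^3
  ∫ 2u du = u^2
  ∫ 4 du = 4u
F(u) = u^5 + (1/2)u^4 - u^3 + u^2 + 4u + C


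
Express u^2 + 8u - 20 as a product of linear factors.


Roots satisfy r1 + r2 = -b/a = -8 and r1*r2 = c/a = -20.
So r1 = 2, r2 = -10.
u^2 + 8u - 20 = (u - r1)(u - r2) = (u - 2)(u + 10)


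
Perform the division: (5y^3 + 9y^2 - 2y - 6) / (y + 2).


(5y^3 + 9y^2 - 2y - 6) / (y + 2)
Step 1: 5y^2 * (y + 2) = 5y^3 + 10y^2; subtract.
Step 2: -y * (y + 2) = -y^2 - 2y; subtract.
Step 3: 0 * (y + 2) = 0; subtract.
Quotient: 5y^2 - y, Remainder: -6


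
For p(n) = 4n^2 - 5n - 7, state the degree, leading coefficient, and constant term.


Highest power of n is 2, with coefficient 4. Constant term is -7.
Degree = 2, leading coefficient = 4, constant term = -7


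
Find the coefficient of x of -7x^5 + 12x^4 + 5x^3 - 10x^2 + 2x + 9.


Read off the coefficient of x: 2


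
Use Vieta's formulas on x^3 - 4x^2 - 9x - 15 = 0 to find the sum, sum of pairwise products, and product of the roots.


Monic cubic x^3+bx^2+cx+d=0: sum=-b, pairwise sum=c, product=-d.
b=-4, c=-9, d=-15
r1+r2+r3 = 4
r1r2+r1r3+r2r3 = -9
r1r2r3 = 15


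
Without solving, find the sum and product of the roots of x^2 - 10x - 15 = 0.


For ax^2+bx+c=0: sum = -b/a, product = c/a.
a=1, b=-10, c=-15
Sum = -(-10)/1 = 10
Product = (-15)/1 = -15


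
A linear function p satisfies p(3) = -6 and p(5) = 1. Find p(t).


p(t) = mt + b. Using p(3)=-6, p(5)=1:
m = (-6 - 1)/(3 - 5) = -7/-2 = 7/2
b = -6 - m*(3) = -6 - 21/2 = -33/2
p(t) = (7/2)t - (33/2)


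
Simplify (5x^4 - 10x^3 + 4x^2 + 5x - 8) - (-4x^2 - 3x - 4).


Distribute the minus sign:
  (5x^4 - 10x^3 + 4x^2 + 5x - 8)
- (-4x^2 - 3x - 4)
Negate second polynomial: 4x^2 + 3x + 4
Add: 5x^4 - 10x^3 + 8x^2 + 8x - 4


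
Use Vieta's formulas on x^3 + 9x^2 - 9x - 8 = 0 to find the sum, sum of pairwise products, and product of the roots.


Monic cubic x^3+bx^2+cx+d=0: sum=-b, pairwise sum=c, product=-d.
b=9, c=-9, d=-8
r1+r2+r3 = -9
r1r2+r1r3+r2r3 = -9
r1r2r3 = 8


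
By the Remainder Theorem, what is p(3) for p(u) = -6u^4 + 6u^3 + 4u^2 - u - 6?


By the Remainder Theorem, the remainder equals p(3):
  -6*(3)^4 = -486
  6*(3)^3 = 162
  4*(3)^2 = 36
  -1*(3)^1 = -3
  constant: -6
Sum: -486 + 162 + 36 - 3 - 6 = -297


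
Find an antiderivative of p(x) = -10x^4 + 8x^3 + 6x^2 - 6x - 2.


Reverse power rule on each term:
  ∫ -10x^4 dx = -2x^5
  ∫ 8x^3 dx = 2x^4
  ∫ 6x^2 dx = 2x^3
  ∫ -6x dx = -3x^2
  ∫ -2 dx = -2x
F(x) = -2x^5 + 2x^4 + 2x^3 - 3x^2 - 2x + C


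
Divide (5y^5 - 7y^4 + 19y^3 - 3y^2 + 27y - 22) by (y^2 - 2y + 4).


(5y^5 - 7y^4 + 19y^3 - 3y^2 + 27y - 22) / (y^2 - 2y + 4)
Step 1: 5y^3 * (y^2 - 2y + 4) = 5y^5 - 10y^4 + 20y^3; subtract.
Step 2: 3y^2 * (y^2 - 2y + 4) = 3y^4 - 6y^3 + 12y^2; subtract.
Step 3: 5y * (y^2 - 2y + 4) = 5y^3 - 10y^2 + 20y; subtract.
Step 4: -5 * (y^2 - 2y + 4) = -5y^2 + 10y - 20; subtract.
Quotient: 5y^3 + 3y^2 + 5y - 5, Remainder: -3y - 2


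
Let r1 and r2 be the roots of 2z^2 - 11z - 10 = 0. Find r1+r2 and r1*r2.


For az^2+bz+c=0: sum = -b/a, product = c/a.
a=2, b=-11, c=-10
Sum = -(-11)/2 = 11/2
Product = (-10)/2 = -5


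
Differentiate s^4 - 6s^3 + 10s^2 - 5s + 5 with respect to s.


Apply the power rule term by term:
  d/ds(s^4) = 4s^3
  d/ds(-6s^3) = -18s^2
  d/ds(10s^2) = 20s
  d/ds(-5s) = -5
  d/ds(5) = 0
p'(s) = 4s^3 - 18s^2 + 20s - 5


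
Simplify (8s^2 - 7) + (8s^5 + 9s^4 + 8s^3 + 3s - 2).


Align terms by degree and add:
  8s^2 - 7
+ 8s^5 + 9s^4 + 8s^3 + 3s - 2
= 8s^5 + 9s^4 + 8s^3 + 8s^2 + 3s - 9


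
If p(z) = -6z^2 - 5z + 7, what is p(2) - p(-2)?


p(2) = -27
p(-2) = -7
p(2) - p(-2) = -27 + 7 = -20


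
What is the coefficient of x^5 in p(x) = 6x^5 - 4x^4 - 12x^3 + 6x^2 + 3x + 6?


Read off the coefficient of x^5: 6


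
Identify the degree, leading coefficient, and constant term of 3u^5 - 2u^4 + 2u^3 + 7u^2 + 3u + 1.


Highest power of u is 5, with coefficient 3. Constant term is 1.
Degree = 5, leading coefficient = 3, constant term = 1


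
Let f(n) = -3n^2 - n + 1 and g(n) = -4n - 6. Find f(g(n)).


Substitute g(n) into f:
f(g(n)) = -3*(-4n - 6)^2 + (-1)*(-4n - 6) + 1
(-4n - 6)^2 = 16n^2 + 48n + 36
Expand and combine: -48n^2 - 140n - 101


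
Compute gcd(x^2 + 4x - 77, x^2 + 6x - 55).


Factor each:
  x^2 + 4x - 77 = (x + 11)(x - 7)
  x^2 + 6x - 55 = (x + 11)(x - 5)
Common monic factor: x + 11


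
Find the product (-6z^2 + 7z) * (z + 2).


Distribute each term of the first polynomial:
  (-6z^2)(z + 2) = -6z^3 - 12z^2
  (7z)(z + 2) = 7z^2 + 14z
Sum: -6z^3 - 5z^2 + 14z


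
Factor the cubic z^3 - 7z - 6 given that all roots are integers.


Try integer roots (divisors of -6). z=-1: p(-1)=0.
Divide out (z + 1): quotient is z^2 - z - 6.
Factor the quadratic: (z + 2)(z - 3)
Result: (z + 1)(z + 2)(z - 3)


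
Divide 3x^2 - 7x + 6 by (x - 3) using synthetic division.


Synthetic division with c = 3. Coefficients: 3, -7, 6
Bring down 3.
  3 * 3 = 9; 9 - 7 = 2
  2 * 3 = 6; 6 + 6 = 12
Quotient: 3x + 2, Remainder: 12


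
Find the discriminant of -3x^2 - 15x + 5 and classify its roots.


D = b^2 - 4ac = (-15)^2 - 4(-3)(5) = 225 + 60 = 285
Since D > 0: two distinct irrational roots


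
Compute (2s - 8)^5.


Expand (2s - 8)^5 by repeated multiplication:
  (2s - 8)^2 = 4s^2 - 32s + 64
  (2s - 8)^3 = 8s^3 - 96s^2 + 384s - 512
  (2s - 8)^4 = 16s^4 - 256s^3 + 1536s^2 - 4096s + 4096
= 32s^5 - 640s^4 + 5120s^3 - 20480s^2 + 40960s - 32768


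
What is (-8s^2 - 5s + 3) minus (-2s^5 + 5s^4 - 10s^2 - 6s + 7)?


Distribute the minus sign:
  (-8s^2 - 5s + 3)
- (-2s^5 + 5s^4 - 10s^2 - 6s + 7)
Negate second polynomial: 2s^5 - 5s^4 + 10s^2 + 6s - 7
Add: 2s^5 - 5s^4 + 2s^2 + s - 4


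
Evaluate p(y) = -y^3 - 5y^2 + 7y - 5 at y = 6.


Using direct substitution:
  -1 * (6)^3 = -216
  -5 * (6)^2 = -180
  7 * (6)^1 = 42
  constant: -5
Sum = -216 - 180 + 42 - 5 = -359


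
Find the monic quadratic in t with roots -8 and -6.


p(t) = (t + 8)(t + 6)
Expand: t^2 + 14t + 48


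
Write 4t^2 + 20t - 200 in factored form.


Roots satisfy r1 + r2 = -b/a = -5 and r1*r2 = c/a = -50.
So r1 = 5, r2 = -10.
4t^2 + 20t - 200 = 4(t - r1)(t - r2) = 4(t - 5)(t + 10)


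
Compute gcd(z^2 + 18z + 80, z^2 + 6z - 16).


Factor each:
  z^2 + 18z + 80 = (z + 8)(z + 10)
  z^2 + 6z - 16 = (z + 8)(z - 2)
Common monic factor: z + 8


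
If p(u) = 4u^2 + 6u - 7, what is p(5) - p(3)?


p(5) = 123
p(3) = 47
p(5) - p(3) = 123 - 47 = 76


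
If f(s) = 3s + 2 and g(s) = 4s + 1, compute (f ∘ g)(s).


Substitute g(s) into f:
f(g(s)) = 3*(4s + 1) + 2
Expand and combine: 12s + 5


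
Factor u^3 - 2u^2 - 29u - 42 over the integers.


Try integer roots (divisors of -42). u=-2: p(-2)=0.
Divide out (u + 2): quotient is u^2 - 4u - 21.
Factor the quadratic: (u - 7)(u + 3)
Result: (u + 2)(u - 7)(u + 3)


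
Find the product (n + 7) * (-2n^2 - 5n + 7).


Distribute each term of the first polynomial:
  (n)(-2n^2 - 5n + 7) = -2n^3 - 5n^2 + 7n
  (7)(-2n^2 - 5n + 7) = -14n^2 - 35n + 49
Sum: -2n^3 - 19n^2 - 28n + 49


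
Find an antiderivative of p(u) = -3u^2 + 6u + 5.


Reverse power rule on each term:
  ∫ -3u^2 du = -u^3
  ∫ 6u du = 3u^2
  ∫ 5 du = 5u
F(u) = -u^3 + 3u^2 + 5u + C


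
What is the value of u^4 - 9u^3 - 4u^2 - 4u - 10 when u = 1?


Using direct substitution:
  1 * (1)^4 = 1
  -9 * (1)^3 = -9
  -4 * (1)^2 = -4
  -4 * (1)^1 = -4
  constant: -10
Sum = 1 - 9 - 4 - 4 - 10 = -26


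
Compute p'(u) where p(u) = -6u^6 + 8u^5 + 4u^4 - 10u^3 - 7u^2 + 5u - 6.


Apply the power rule term by term:
  d/du(-6u^6) = -36u^5
  d/du(8u^5) = 40u^4
  d/du(4u^4) = 16u^3
  d/du(-10u^3) = -30u^2
  d/du(-7u^2) = -14u
  d/du(5u) = 5
  d/du(-6) = 0
p'(u) = -36u^5 + 40u^4 + 16u^3 - 30u^2 - 14u + 5


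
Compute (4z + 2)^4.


Expand (4z + 2)^4 by repeated multiplication:
  (4z + 2)^2 = 16z^2 + 16z + 4
  (4z + 2)^3 = 64z^3 + 96z^2 + 48z + 8
= 256z^4 + 512z^3 + 384z^2 + 128z + 16


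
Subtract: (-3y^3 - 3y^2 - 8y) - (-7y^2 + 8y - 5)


Distribute the minus sign:
  (-3y^3 - 3y^2 - 8y)
- (-7y^2 + 8y - 5)
Negate second polynomial: 7y^2 - 8y + 5
Add: -3y^3 + 4y^2 - 16y + 5


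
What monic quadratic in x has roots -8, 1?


p(x) = (x + 8)(x - 1)
Expand: x^2 + 7x - 8


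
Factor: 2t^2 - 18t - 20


Roots satisfy r1 + r2 = -b/a = 9 and r1*r2 = c/a = -10.
So r1 = -1, r2 = 10.
2t^2 - 18t - 20 = 2(t - r1)(t - r2) = 2(t + 1)(t - 10)


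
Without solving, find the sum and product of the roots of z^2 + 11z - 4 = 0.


For az^2+bz+c=0: sum = -b/a, product = c/a.
a=1, b=11, c=-4
Sum = -(11)/1 = -11
Product = (-4)/1 = -4


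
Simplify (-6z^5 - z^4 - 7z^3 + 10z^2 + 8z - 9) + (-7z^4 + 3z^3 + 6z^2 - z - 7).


Align terms by degree and add:
  -6z^5 - z^4 - 7z^3 + 10z^2 + 8z - 9
  -7z^4 + 3z^3 + 6z^2 - z - 7
= -6z^5 - 8z^4 - 4z^3 + 16z^2 + 7z - 16


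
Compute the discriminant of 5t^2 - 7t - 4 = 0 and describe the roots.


D = b^2 - 4ac = (-7)^2 - 4(5)(-4) = 49 + 80 = 129
Since D > 0: two distinct irrational roots


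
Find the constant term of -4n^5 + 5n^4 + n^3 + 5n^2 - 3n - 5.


Read off the constant term: -5


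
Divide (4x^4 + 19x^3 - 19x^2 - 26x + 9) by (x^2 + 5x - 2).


(4x^4 + 19x^3 - 19x^2 - 26x + 9) / (x^2 + 5x - 2)
Step 1: 4x^2 * (x^2 + 5x - 2) = 4x^4 + 20x^3 - 8x^2; subtract.
Step 2: -x * (x^2 + 5x - 2) = -x^3 - 5x^2 + 2x; subtract.
Step 3: -6 * (x^2 + 5x - 2) = -6x^2 - 30x + 12; subtract.
Quotient: 4x^2 - x - 6, Remainder: 2x - 3


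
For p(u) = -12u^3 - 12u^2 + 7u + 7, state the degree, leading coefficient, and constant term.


Highest power of u is 3, with coefficient -12. Constant term is 7.
Degree = 3, leading coefficient = -12, constant term = 7


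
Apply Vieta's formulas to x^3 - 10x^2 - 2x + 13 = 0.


Monic cubic x^3+bx^2+cx+d=0: sum=-b, pairwise sum=c, product=-d.
b=-10, c=-2, d=13
r1+r2+r3 = 10
r1r2+r1r3+r2r3 = -2
r1r2r3 = -13


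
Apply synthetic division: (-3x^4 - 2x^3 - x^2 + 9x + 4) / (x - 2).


Synthetic division with c = 2. Coefficients: -3, -2, -1, 9, 4
Bring down -3.
  -3 * 2 = -6; -6 - 2 = -8
  -8 * 2 = -16; -16 - 1 = -17
  -17 * 2 = -34; -34 + 9 = -25
  -25 * 2 = -50; -50 + 4 = -46
Quotient: -3x^3 - 8x^2 - 17x - 25, Remainder: -46


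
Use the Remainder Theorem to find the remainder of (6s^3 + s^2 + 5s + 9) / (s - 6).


By the Remainder Theorem, the remainder equals p(6):
  6*(6)^3 = 1296
  1*(6)^2 = 36
  5*(6)^1 = 30
  constant: 9
Sum: 1296 + 36 + 30 + 9 = 1371


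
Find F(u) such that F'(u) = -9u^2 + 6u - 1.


Reverse power rule on each term:
  ∫ -9u^2 du = -3u^3
  ∫ 6u du = 3u^2
  ∫ -1 du = -u
F(u) = -3u^3 + 3u^2 - u + C


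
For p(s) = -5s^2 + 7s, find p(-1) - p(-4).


p(-1) = -12
p(-4) = -108
p(-1) - p(-4) = -12 + 108 = 96


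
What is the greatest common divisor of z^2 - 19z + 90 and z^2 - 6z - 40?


Factor each:
  z^2 - 19z + 90 = (z - 10)(z - 9)
  z^2 - 6z - 40 = (z - 10)(z + 4)
Common monic factor: z - 10


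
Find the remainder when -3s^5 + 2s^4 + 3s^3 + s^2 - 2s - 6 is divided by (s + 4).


By the Remainder Theorem, the remainder equals p(-4):
  -3*(-4)^5 = 3072
  2*(-4)^4 = 512
  3*(-4)^3 = -192
  1*(-4)^2 = 16
  -2*(-4)^1 = 8
  constant: -6
Sum: 3072 + 512 - 192 + 16 + 8 - 6 = 3410


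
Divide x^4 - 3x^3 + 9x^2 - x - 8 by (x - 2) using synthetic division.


Synthetic division with c = 2. Coefficients: 1, -3, 9, -1, -8
Bring down 1.
  1 * 2 = 2; 2 - 3 = -1
  -1 * 2 = -2; -2 + 9 = 7
  7 * 2 = 14; 14 - 1 = 13
  13 * 2 = 26; 26 - 8 = 18
Quotient: x^3 - x^2 + 7x + 13, Remainder: 18


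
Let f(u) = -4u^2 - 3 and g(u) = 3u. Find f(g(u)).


Substitute g(u) into f:
f(g(u)) = -4*(3u)^2 + (-3)
(3u)^2 = 9u^2
Expand and combine: -36u^2 - 3


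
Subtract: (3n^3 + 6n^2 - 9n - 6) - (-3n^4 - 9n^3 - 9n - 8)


Distribute the minus sign:
  (3n^3 + 6n^2 - 9n - 6)
- (-3n^4 - 9n^3 - 9n - 8)
Negate second polynomial: 3n^4 + 9n^3 + 9n + 8
Add: 3n^4 + 12n^3 + 6n^2 + 2


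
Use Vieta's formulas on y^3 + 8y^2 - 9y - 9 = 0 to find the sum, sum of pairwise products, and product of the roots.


Monic cubic y^3+by^2+cy+d=0: sum=-b, pairwise sum=c, product=-d.
b=8, c=-9, d=-9
r1+r2+r3 = -8
r1r2+r1r3+r2r3 = -9
r1r2r3 = 9


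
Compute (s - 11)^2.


Expand (s - 11)^2 by repeated multiplication:
= s^2 - 22s + 121


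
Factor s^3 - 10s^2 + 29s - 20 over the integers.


Try integer roots (divisors of -20). s=4: p(4)=0.
Divide out (s - 4): quotient is s^2 - 6s + 5.
Factor the quadratic: (s - 5)(s - 1)
Result: (s - 4)(s - 5)(s - 1)


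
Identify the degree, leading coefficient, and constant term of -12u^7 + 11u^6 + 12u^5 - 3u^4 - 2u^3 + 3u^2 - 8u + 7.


Highest power of u is 7, with coefficient -12. Constant term is 7.
Degree = 7, leading coefficient = -12, constant term = 7


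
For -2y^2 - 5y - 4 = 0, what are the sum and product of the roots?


For ay^2+by+c=0: sum = -b/a, product = c/a.
a=-2, b=-5, c=-4
Sum = -(-5)/-2 = -5/2
Product = (-4)/-2 = 2


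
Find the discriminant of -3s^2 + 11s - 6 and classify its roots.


D = b^2 - 4ac = (11)^2 - 4(-3)(-6) = 121 - 72 = 49
Since D > 0: two distinct rational roots


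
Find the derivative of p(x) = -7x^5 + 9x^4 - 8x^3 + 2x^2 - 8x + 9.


Apply the power rule term by term:
  d/dx(-7x^5) = -35x^4
  d/dx(9x^4) = 36x^3
  d/dx(-8x^3) = -24x^2
  d/dx(2x^2) = 4x
  d/dx(-8x) = -8
  d/dx(9) = 0
p'(x) = -35x^4 + 36x^3 - 24x^2 + 4x - 8


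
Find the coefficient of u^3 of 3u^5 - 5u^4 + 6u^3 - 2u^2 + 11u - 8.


Read off the coefficient of u^3: 6


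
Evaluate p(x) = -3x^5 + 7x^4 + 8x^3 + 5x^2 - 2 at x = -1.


Using direct substitution:
  -3 * (-1)^5 = 3
  7 * (-1)^4 = 7
  8 * (-1)^3 = -8
  5 * (-1)^2 = 5
  0 * (-1)^1 = 0
  constant: -2
Sum = 3 + 7 - 8 + 5 + 0 - 2 = 5


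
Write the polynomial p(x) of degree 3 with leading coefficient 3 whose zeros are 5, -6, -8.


p(x) = 3(x - 5)(x + 6)(x + 8)
Expand: 3x^3 + 27x^2 - 66x - 720


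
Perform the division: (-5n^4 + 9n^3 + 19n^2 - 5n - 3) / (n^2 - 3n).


(-5n^4 + 9n^3 + 19n^2 - 5n - 3) / (n^2 - 3n)
Step 1: -5n^2 * (n^2 - 3n) = -5n^4 + 15n^3; subtract.
Step 2: -6n * (n^2 - 3n) = -6n^3 + 18n^2; subtract.
Step 3: 1 * (n^2 - 3n) = n^2 - 3n; subtract.
Quotient: -5n^2 - 6n + 1, Remainder: -2n - 3


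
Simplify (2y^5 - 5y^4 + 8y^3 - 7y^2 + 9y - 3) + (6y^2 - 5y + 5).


Align terms by degree and add:
  2y^5 - 5y^4 + 8y^3 - 7y^2 + 9y - 3
+ 6y^2 - 5y + 5
= 2y^5 - 5y^4 + 8y^3 - y^2 + 4y + 2


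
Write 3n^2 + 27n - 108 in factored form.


Roots satisfy r1 + r2 = -b/a = -9 and r1*r2 = c/a = -36.
So r1 = 3, r2 = -12.
3n^2 + 27n - 108 = 3(n - r1)(n - r2) = 3(n - 3)(n + 12)


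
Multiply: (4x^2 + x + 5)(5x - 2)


Distribute each term of the first polynomial:
  (4x^2)(5x - 2) = 20x^3 - 8x^2
  (x)(5x - 2) = 5x^2 - 2x
  (5)(5x - 2) = 25x - 10
Sum: 20x^3 - 3x^2 + 23x - 10


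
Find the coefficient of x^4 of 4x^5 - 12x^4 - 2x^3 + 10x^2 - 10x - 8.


Read off the coefficient of x^4: -12


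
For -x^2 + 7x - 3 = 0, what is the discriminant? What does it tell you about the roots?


D = b^2 - 4ac = (7)^2 - 4(-1)(-3) = 49 - 12 = 37
Since D > 0: two distinct irrational roots


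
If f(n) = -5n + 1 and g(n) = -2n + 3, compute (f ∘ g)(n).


Substitute g(n) into f:
f(g(n)) = -5*(-2n + 3) + 1
Expand and combine: 10n - 14


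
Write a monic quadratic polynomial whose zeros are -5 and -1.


p(z) = (z + 5)(z + 1)
Expand: z^2 + 6z + 5


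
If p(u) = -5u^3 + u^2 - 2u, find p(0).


Using direct substitution:
  -5 * (0)^3 = 0
  1 * (0)^2 = 0
  -2 * (0)^1 = 0
  constant: 0
Sum = 0 + 0 + 0 + 0 = 0


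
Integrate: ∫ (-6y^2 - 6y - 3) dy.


Reverse power rule on each term:
  ∫ -6y^2 dy = -2y^3
  ∫ -6y dy = -3y^2
  ∫ -3 dy = -3y
F(y) = -2y^3 - 3y^2 - 3y + C


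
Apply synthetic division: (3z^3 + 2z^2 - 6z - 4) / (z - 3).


Synthetic division with c = 3. Coefficients: 3, 2, -6, -4
Bring down 3.
  3 * 3 = 9; 9 + 2 = 11
  11 * 3 = 33; 33 - 6 = 27
  27 * 3 = 81; 81 - 4 = 77
Quotient: 3z^2 + 11z + 27, Remainder: 77


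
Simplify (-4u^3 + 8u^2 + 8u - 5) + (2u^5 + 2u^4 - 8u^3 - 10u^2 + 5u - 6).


Align terms by degree and add:
  -4u^3 + 8u^2 + 8u - 5
+ 2u^5 + 2u^4 - 8u^3 - 10u^2 + 5u - 6
= 2u^5 + 2u^4 - 12u^3 - 2u^2 + 13u - 11


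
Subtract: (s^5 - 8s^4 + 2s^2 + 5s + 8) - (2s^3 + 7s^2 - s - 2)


Distribute the minus sign:
  (s^5 - 8s^4 + 2s^2 + 5s + 8)
- (2s^3 + 7s^2 - s - 2)
Negate second polynomial: -2s^3 - 7s^2 + s + 2
Add: s^5 - 8s^4 - 2s^3 - 5s^2 + 6s + 10


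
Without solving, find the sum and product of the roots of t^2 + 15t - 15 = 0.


For at^2+bt+c=0: sum = -b/a, product = c/a.
a=1, b=15, c=-15
Sum = -(15)/1 = -15
Product = (-15)/1 = -15


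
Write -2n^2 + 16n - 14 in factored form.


Roots satisfy r1 + r2 = -b/a = 8 and r1*r2 = c/a = 7.
So r1 = 7, r2 = 1.
-2n^2 + 16n - 14 = -2(n - r1)(n - r2) = -2(n - 7)(n - 1)


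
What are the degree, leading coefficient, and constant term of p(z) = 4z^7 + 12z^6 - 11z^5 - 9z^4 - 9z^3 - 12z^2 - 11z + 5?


Highest power of z is 7, with coefficient 4. Constant term is 5.
Degree = 7, leading coefficient = 4, constant term = 5


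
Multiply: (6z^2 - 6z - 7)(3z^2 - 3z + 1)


Distribute each term of the first polynomial:
  (6z^2)(3z^2 - 3z + 1) = 18z^4 - 18z^3 + 6z^2
  (-6z)(3z^2 - 3z + 1) = -18z^3 + 18z^2 - 6z
  (-7)(3z^2 - 3z + 1) = -21z^2 + 21z - 7
Sum: 18z^4 - 36z^3 + 3z^2 + 15z - 7


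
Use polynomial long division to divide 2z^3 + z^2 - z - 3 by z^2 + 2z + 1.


(2z^3 + z^2 - z - 3) / (z^2 + 2z + 1)
Step 1: 2z * (z^2 + 2z + 1) = 2z^3 + 4z^2 + 2z; subtract.
Step 2: -3 * (z^2 + 2z + 1) = -3z^2 - 6z - 3; subtract.
Quotient: 2z - 3, Remainder: 3z


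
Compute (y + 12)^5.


Expand (y + 12)^5 by repeated multiplication:
  (y + 12)^2 = y^2 + 24y + 144
  (y + 12)^3 = y^3 + 36y^2 + 432y + 1728
  (y + 12)^4 = y^4 + 48y^3 + 864y^2 + 6912y + 20736
= y^5 + 60y^4 + 1440y^3 + 17280y^2 + 103680y + 248832


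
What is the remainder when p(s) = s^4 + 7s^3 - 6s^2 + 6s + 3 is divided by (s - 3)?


By the Remainder Theorem, the remainder equals p(3):
  1*(3)^4 = 81
  7*(3)^3 = 189
  -6*(3)^2 = -54
  6*(3)^1 = 18
  constant: 3
Sum: 81 + 189 - 54 + 18 + 3 = 237


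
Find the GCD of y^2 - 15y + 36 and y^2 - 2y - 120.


Factor each:
  y^2 - 15y + 36 = (y - 12)(y - 3)
  y^2 - 2y - 120 = (y - 12)(y + 10)
Common monic factor: y - 12


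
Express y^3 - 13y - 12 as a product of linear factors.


Try integer roots (divisors of -12). y=-1: p(-1)=0.
Divide out (y + 1): quotient is y^2 - y - 12.
Factor the quadratic: (y + 3)(y - 4)
Result: (y + 1)(y + 3)(y - 4)


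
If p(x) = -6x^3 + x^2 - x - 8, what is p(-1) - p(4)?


p(-1) = 0
p(4) = -380
p(-1) - p(4) = 0 + 380 = 380


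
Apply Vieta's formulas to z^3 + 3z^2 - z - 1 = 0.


Monic cubic z^3+bz^2+cz+d=0: sum=-b, pairwise sum=c, product=-d.
b=3, c=-1, d=-1
r1+r2+r3 = -3
r1r2+r1r3+r2r3 = -1
r1r2r3 = 1


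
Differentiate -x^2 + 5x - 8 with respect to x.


Apply the power rule term by term:
  d/dx(-x^2) = -2x
  d/dx(5x) = 5
  d/dx(-8) = 0
p'(x) = -2x + 5


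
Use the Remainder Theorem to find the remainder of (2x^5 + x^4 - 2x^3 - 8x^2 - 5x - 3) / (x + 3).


By the Remainder Theorem, the remainder equals p(-3):
  2*(-3)^5 = -486
  1*(-3)^4 = 81
  -2*(-3)^3 = 54
  -8*(-3)^2 = -72
  -5*(-3)^1 = 15
  constant: -3
Sum: -486 + 81 + 54 - 72 + 15 - 3 = -411


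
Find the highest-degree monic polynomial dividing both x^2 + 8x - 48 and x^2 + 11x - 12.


Factor each:
  x^2 + 8x - 48 = (x + 12)(x - 4)
  x^2 + 11x - 12 = (x + 12)(x - 1)
Common monic factor: x + 12


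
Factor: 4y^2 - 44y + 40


Roots satisfy r1 + r2 = -b/a = 11 and r1*r2 = c/a = 10.
So r1 = 10, r2 = 1.
4y^2 - 44y + 40 = 4(y - r1)(y - r2) = 4(y - 10)(y - 1)


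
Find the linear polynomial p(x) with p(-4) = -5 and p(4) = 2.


p(x) = mx + b. Using p(-4)=-5, p(4)=2:
m = (-5 - 2)/(-4 - 4) = -7/-8 = 7/8
b = -5 - m*(-4) = -5 + 7/2 = -3/2
p(x) = (7/8)x - (3/2)


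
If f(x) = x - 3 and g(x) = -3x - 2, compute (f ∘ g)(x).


Substitute g(x) into f:
f(g(x)) = 1*(-3x - 2) + (-3)
Expand and combine: -3x - 5


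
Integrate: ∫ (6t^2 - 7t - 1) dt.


Reverse power rule on each term:
  ∫ 6t^2 dt = 2t^3
  ∫ -7t dt = -(7/2)t^2
  ∫ -1 dt = -t
F(t) = 2t^3 - (7/2)t^2 - t + C


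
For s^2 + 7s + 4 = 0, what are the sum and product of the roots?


For as^2+bs+c=0: sum = -b/a, product = c/a.
a=1, b=7, c=4
Sum = -(7)/1 = -7
Product = (4)/1 = 4


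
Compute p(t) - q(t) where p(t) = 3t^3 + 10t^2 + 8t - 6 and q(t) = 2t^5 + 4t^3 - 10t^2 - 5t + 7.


Distribute the minus sign:
  (3t^3 + 10t^2 + 8t - 6)
- (2t^5 + 4t^3 - 10t^2 - 5t + 7)
Negate second polynomial: -2t^5 - 4t^3 + 10t^2 + 5t - 7
Add: -2t^5 - t^3 + 20t^2 + 13t - 13


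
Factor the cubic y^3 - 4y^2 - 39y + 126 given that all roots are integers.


Try integer roots (divisors of 126). y=-6: p(-6)=0.
Divide out (y + 6): quotient is y^2 - 10y + 21.
Factor the quadratic: (y - 3)(y - 7)
Result: (y + 6)(y - 3)(y - 7)


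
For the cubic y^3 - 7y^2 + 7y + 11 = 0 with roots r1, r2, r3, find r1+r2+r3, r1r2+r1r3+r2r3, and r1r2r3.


Monic cubic y^3+by^2+cy+d=0: sum=-b, pairwise sum=c, product=-d.
b=-7, c=7, d=11
r1+r2+r3 = 7
r1r2+r1r3+r2r3 = 7
r1r2r3 = -11
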